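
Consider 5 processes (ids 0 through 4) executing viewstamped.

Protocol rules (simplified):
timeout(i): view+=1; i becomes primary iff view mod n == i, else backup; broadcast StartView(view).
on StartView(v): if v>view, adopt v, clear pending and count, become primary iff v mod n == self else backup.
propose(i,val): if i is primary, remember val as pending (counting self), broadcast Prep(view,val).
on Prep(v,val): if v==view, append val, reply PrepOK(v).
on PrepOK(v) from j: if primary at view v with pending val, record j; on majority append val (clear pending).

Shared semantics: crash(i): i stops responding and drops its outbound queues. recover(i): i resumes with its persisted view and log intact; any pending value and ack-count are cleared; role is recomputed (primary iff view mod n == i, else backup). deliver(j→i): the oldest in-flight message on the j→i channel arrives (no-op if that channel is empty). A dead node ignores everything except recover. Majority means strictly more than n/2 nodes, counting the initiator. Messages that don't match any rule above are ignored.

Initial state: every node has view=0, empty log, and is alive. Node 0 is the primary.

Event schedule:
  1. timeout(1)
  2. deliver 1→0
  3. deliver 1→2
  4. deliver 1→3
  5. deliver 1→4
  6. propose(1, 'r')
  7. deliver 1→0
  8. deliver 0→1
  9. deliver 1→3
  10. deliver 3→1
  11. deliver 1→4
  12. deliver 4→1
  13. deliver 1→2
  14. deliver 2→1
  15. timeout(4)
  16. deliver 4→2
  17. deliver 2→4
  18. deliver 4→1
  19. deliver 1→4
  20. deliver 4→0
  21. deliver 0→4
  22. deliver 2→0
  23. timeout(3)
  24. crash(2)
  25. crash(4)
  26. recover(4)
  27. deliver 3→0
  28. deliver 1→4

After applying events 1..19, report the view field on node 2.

[1] timeout(1) → N1(prim v1 [-])
[2] deliver 1→0 → N0(back v1 [-])
[3] deliver 1→2 → N2(back v1 [-])
[4] deliver 1→3 → N3(back v1 [-])
[5] deliver 1→4 → N4(back v1 [-])
[6] propose(1,'r') → ∅
[7] deliver 1→0 → N0(back v1 [r])
[8] deliver 0→1 → ∅
[9] deliver 1→3 → N3(back v1 [r])
[10] deliver 3→1 → N1(prim v1 [r])
[11] deliver 1→4 → N4(back v1 [r])
[12] deliver 4→1 → ∅
[13] deliver 1→2 → N2(back v1 [r])
[14] deliver 2→1 → ∅
[15] timeout(4) → N4(back v2 [r])
[16] deliver 4→2 → N2(prim v2 [r])
[17] deliver 2→4 → ∅
[18] deliver 4→1 → N1(back v2 [r])
[19] deliver 1→4 → ∅

2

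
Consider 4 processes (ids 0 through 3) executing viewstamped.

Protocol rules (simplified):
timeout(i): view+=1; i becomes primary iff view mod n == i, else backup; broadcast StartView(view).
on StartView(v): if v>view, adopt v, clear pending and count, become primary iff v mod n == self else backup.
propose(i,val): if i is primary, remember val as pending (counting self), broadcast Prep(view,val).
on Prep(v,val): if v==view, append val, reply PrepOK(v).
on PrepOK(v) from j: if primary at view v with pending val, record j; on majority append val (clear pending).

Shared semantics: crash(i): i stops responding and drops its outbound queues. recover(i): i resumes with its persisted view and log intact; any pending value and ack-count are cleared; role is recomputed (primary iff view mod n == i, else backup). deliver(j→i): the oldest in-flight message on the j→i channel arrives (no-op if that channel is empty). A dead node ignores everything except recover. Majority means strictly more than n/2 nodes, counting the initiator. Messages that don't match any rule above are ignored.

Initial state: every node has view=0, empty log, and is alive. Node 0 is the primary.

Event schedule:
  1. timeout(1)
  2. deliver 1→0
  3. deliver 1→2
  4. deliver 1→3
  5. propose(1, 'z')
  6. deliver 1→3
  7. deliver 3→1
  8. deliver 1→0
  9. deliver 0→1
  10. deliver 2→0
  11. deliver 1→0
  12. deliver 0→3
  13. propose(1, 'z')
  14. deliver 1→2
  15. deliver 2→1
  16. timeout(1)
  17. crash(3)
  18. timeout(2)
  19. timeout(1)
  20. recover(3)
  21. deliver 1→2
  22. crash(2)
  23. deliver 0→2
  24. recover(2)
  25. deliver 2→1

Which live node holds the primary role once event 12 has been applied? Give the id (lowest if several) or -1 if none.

e1 timeout(1): 1[prim,v=1,-]
e2 deliver 1→0: 0[back,v=1,-]
e3 deliver 1→2: 2[back,v=1,-]
e4 deliver 1→3: 3[back,v=1,-]
e5 propose(1,'z'): ·
e6 deliver 1→3: 3[back,v=1,z]
e7 deliver 3→1: ·
e8 deliver 1→0: 0[back,v=1,z]
e9 deliver 0→1: 1[prim,v=1,z]
e10 deliver 2→0: ·
e11 deliver 1→0: ·
e12 deliver 0→3: ·

1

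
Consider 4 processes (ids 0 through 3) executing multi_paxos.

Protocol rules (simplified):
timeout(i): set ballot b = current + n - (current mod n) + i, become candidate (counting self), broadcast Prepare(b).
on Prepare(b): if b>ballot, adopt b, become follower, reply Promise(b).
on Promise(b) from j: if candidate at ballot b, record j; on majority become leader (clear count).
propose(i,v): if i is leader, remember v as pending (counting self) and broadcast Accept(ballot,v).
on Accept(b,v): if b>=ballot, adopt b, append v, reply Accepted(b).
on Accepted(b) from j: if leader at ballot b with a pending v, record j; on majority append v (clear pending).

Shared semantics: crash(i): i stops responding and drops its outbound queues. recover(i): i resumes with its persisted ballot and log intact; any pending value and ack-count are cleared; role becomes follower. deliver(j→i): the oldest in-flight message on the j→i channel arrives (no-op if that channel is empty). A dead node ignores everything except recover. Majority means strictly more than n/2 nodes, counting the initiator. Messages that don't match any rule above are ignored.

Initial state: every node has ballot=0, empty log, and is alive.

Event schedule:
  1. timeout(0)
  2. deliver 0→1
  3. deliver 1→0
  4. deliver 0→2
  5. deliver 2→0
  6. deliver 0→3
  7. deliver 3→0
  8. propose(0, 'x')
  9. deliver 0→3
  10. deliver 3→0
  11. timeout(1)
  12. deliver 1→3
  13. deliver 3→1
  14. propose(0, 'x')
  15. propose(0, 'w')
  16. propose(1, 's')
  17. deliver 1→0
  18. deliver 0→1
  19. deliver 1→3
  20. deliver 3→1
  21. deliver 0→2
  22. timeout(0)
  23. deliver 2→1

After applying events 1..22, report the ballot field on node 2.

4

e1 timeout(0): 0[cand,b=4,-]
e2 deliver 0→1: 1[foll,b=4,-]
e3 deliver 1→0: ·
e4 deliver 0→2: 2[foll,b=4,-]
e5 deliver 2→0: 0[lead,b=4,-]
e6 deliver 0→3: 3[foll,b=4,-]
e7 deliver 3→0: ·
e8 propose(0,'x'): ·
e9 deliver 0→3: 3[foll,b=4,x]
e10 deliver 3→0: ·
e11 timeout(1): 1[cand,b=9,-]
e12 deliver 1→3: 3[foll,b=9,x]
e13 deliver 3→1: ·
e14 propose(0,'x'): ·
e15 propose(0,'w'): ·
e16 propose(1,'s'): ·
e17 deliver 1→0: 0[foll,b=9,-]
e18 deliver 0→1: ·
e19 deliver 1→3: ·
e20 deliver 3→1: ·
e21 deliver 0→2: 2[foll,b=4,x]
e22 timeout(0): 0[cand,b=12,-]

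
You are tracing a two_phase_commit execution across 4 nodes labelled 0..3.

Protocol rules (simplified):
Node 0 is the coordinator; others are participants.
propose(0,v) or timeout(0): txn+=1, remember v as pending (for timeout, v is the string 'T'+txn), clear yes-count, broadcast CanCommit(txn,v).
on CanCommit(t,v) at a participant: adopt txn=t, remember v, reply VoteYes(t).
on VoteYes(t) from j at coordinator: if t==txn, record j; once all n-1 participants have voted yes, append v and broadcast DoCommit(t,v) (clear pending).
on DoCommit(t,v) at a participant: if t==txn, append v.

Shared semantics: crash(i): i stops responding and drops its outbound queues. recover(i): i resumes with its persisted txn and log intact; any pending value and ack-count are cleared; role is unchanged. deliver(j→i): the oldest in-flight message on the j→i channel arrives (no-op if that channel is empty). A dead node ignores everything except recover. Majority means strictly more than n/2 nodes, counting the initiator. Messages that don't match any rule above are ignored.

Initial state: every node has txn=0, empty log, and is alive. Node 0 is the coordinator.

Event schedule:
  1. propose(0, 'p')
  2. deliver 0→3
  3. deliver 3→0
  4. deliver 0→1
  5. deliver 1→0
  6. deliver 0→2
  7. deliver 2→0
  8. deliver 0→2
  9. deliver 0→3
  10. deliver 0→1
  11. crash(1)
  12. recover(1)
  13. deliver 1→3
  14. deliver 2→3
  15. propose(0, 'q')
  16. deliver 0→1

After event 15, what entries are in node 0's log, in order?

step 1 propose(0,'p'): 0={coor,t=1,log=-}
step 2 deliver 0→3: 3={part,t=1,log=-}
step 3 deliver 3→0: —
step 4 deliver 0→1: 1={part,t=1,log=-}
step 5 deliver 1→0: —
step 6 deliver 0→2: 2={part,t=1,log=-}
step 7 deliver 2→0: 0={coor,t=1,log=p}
step 8 deliver 0→2: 2={part,t=1,log=p}
step 9 deliver 0→3: 3={part,t=1,log=p}
step 10 deliver 0→1: 1={part,t=1,log=p}
step 11 crash(1): 1={✗part,t=1,log=p}
step 12 recover(1): 1={part,t=1,log=p}
step 13 deliver 1→3: —
step 14 deliver 2→3: —
step 15 propose(0,'q'): 0={coor,t=2,log=p}

p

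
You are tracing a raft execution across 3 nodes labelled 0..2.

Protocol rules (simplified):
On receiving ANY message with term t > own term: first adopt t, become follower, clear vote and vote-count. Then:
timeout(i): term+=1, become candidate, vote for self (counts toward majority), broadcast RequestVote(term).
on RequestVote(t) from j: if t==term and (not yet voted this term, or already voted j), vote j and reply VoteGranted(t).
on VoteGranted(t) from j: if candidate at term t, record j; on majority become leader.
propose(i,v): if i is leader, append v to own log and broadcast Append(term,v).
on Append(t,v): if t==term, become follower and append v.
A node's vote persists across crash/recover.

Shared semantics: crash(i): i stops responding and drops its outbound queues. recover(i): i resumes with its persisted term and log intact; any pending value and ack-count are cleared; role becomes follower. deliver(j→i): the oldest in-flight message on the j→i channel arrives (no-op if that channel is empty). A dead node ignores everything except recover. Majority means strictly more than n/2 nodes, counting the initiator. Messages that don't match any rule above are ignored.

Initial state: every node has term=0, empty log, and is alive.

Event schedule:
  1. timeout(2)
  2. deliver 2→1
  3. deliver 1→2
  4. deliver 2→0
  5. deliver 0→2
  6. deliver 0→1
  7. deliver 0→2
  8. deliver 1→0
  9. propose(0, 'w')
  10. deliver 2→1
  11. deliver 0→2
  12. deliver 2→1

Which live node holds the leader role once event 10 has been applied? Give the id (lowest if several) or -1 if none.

2

[1] timeout(2) → N2(cand t1 [-])
[2] deliver 2→1 → N1(foll t1 [-])
[3] deliver 1→2 → N2(lead t1 [-])
[4] deliver 2→0 → N0(foll t1 [-])
[5] deliver 0→2 → ∅
[6] deliver 0→1 → ∅
[7] deliver 0→2 → ∅
[8] deliver 1→0 → ∅
[9] propose(0,'w') → ∅
[10] deliver 2→1 → ∅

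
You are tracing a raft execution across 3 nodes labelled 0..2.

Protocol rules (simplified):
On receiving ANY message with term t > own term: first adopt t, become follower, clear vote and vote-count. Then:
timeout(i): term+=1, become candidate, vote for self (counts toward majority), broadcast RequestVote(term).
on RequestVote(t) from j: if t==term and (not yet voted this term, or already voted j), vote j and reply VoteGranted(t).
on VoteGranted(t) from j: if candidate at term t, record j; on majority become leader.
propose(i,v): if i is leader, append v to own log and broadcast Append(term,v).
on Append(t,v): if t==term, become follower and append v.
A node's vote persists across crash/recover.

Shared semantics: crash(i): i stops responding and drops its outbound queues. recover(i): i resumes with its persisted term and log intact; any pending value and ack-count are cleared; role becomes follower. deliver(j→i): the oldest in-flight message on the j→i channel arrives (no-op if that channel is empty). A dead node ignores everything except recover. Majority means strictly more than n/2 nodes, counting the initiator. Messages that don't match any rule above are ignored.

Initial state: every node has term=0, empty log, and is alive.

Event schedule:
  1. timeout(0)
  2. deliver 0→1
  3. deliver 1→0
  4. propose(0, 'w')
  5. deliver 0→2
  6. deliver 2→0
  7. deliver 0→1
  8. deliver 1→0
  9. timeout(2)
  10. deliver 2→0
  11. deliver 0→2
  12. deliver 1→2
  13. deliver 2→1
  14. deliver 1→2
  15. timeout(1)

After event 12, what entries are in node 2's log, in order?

[1] timeout(0) → N0(cand t1 [-])
[2] deliver 0→1 → N1(foll t1 [-])
[3] deliver 1→0 → N0(lead t1 [-])
[4] propose(0,'w') → N0(lead t1 [w])
[5] deliver 0→2 → N2(foll t1 [-])
[6] deliver 2→0 → ∅
[7] deliver 0→1 → N1(foll t1 [w])
[8] deliver 1→0 → ∅
[9] timeout(2) → N2(cand t2 [-])
[10] deliver 2→0 → N0(foll t2 [w])
[11] deliver 0→2 → ∅
[12] deliver 1→2 → ∅

empty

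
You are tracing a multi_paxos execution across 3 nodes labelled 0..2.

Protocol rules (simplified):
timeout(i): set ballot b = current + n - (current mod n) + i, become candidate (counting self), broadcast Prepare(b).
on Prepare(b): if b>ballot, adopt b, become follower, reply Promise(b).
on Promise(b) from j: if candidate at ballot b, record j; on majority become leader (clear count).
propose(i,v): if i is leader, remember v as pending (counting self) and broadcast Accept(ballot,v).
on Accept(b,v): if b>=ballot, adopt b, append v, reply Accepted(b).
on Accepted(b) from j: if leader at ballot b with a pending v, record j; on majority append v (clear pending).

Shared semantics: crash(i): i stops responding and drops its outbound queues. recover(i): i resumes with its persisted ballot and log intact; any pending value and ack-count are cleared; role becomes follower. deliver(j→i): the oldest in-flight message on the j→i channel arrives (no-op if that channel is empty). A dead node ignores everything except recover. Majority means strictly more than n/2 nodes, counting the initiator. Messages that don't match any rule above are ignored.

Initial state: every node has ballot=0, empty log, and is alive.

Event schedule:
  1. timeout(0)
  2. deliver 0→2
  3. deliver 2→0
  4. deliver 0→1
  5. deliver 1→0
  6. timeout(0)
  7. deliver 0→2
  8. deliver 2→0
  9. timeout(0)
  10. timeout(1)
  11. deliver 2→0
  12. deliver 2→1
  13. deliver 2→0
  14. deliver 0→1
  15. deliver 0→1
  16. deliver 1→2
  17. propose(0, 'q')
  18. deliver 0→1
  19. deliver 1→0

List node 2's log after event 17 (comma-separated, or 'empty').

empty

e1 timeout(0): 0[cand,b=3,-]
e2 deliver 0→2: 2[foll,b=3,-]
e3 deliver 2→0: 0[lead,b=3,-]
e4 deliver 0→1: 1[foll,b=3,-]
e5 deliver 1→0: ·
e6 timeout(0): 0[cand,b=6,-]
e7 deliver 0→2: 2[foll,b=6,-]
e8 deliver 2→0: 0[lead,b=6,-]
e9 timeout(0): 0[cand,b=9,-]
e10 timeout(1): 1[cand,b=7,-]
e11 deliver 2→0: ·
e12 deliver 2→1: ·
e13 deliver 2→0: ·
e14 deliver 0→1: ·
e15 deliver 0→1: 1[foll,b=9,-]
e16 deliver 1→2: 2[foll,b=7,-]
e17 propose(0,'q'): ·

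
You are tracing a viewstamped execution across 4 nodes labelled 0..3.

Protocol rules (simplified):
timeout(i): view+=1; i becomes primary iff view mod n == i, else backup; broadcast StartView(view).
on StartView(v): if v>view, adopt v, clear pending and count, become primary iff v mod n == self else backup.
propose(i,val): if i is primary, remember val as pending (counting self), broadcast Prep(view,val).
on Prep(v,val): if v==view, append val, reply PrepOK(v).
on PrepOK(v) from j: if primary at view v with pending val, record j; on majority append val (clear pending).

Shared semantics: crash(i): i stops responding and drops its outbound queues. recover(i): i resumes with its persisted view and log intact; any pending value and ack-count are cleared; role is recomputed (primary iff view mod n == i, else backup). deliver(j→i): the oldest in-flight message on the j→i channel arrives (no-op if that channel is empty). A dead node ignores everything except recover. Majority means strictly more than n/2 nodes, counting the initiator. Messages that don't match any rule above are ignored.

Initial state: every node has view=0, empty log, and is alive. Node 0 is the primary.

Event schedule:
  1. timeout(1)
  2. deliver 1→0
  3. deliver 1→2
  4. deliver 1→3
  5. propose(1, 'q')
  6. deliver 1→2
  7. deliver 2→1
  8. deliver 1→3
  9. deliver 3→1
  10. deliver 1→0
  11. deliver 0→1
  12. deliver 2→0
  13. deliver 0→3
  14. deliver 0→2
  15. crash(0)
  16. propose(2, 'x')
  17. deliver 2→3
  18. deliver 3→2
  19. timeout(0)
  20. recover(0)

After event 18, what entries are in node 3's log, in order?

after 1 — timeout(1): n1:prim/v1/[-]
after 2 — deliver 1→0: n0:back/v1/[-]
after 3 — deliver 1→2: n2:back/v1/[-]
after 4 — deliver 1→3: n3:back/v1/[-]
after 5 — propose(1,'q'): ·
after 6 — deliver 1→2: n2:back/v1/[q]
after 7 — deliver 2→1: ·
after 8 — deliver 1→3: n3:back/v1/[q]
after 9 — deliver 3→1: n1:prim/v1/[q]
after 10 — deliver 1→0: n0:back/v1/[q]
after 11 — deliver 0→1: ·
after 12 — deliver 2→0: ·
after 13 — deliver 0→3: ·
after 14 — deliver 0→2: ·
after 15 — crash(0): n0:✗back/v1/[q]
after 16 — propose(2,'x'): ·
after 17 — deliver 2→3: ·
after 18 — deliver 3→2: ·

q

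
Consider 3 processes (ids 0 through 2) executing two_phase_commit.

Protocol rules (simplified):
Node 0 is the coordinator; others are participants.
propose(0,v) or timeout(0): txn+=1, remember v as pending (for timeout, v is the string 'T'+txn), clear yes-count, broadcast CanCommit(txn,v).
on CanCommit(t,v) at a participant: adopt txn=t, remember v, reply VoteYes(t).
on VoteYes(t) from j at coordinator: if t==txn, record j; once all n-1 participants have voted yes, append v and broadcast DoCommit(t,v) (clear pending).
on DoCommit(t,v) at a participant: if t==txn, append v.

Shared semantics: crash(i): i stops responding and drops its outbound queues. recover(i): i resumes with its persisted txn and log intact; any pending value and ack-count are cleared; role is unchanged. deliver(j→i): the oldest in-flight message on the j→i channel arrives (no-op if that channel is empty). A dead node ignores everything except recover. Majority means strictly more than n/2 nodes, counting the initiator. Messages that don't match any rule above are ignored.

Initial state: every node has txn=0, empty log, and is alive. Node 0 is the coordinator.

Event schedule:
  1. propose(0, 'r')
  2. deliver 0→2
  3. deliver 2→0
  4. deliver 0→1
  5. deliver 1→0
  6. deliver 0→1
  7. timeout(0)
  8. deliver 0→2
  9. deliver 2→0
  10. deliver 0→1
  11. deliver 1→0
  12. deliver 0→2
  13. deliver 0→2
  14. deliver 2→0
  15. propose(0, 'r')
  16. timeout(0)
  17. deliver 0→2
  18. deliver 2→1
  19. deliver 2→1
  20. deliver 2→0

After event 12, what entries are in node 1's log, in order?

r

[1] propose(0,'r') → N0(coor t1 [-])
[2] deliver 0→2 → N2(part t1 [-])
[3] deliver 2→0 → ∅
[4] deliver 0→1 → N1(part t1 [-])
[5] deliver 1→0 → N0(coor t1 [r])
[6] deliver 0→1 → N1(part t1 [r])
[7] timeout(0) → N0(coor t2 [r])
[8] deliver 0→2 → N2(part t1 [r])
[9] deliver 2→0 → ∅
[10] deliver 0→1 → N1(part t2 [r])
[11] deliver 1→0 → ∅
[12] deliver 0→2 → N2(part t2 [r])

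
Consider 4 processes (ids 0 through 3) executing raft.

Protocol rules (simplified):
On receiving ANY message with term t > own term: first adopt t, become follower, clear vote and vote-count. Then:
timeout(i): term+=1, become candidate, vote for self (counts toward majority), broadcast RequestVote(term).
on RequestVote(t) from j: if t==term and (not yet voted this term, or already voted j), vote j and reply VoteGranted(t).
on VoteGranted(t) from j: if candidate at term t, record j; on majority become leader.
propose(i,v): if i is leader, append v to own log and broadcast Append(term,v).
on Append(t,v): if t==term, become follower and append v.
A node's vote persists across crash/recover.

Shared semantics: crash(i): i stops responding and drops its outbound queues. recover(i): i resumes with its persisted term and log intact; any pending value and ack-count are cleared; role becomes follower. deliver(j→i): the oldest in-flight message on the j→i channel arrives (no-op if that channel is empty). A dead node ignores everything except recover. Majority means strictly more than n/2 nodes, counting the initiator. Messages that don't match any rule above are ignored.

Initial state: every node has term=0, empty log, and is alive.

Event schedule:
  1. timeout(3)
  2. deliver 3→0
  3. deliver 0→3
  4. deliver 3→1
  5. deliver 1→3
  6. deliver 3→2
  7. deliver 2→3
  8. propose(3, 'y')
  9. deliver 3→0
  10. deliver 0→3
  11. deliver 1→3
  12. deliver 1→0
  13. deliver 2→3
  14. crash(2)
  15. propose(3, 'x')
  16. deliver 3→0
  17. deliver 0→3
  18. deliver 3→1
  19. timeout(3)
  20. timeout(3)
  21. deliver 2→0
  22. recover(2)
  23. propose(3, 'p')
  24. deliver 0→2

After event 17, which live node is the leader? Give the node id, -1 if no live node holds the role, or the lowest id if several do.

step 1 timeout(3): 3={cand,t=1,log=-}
step 2 deliver 3→0: 0={foll,t=1,log=-}
step 3 deliver 0→3: —
step 4 deliver 3→1: 1={foll,t=1,log=-}
step 5 deliver 1→3: 3={lead,t=1,log=-}
step 6 deliver 3→2: 2={foll,t=1,log=-}
step 7 deliver 2→3: —
step 8 propose(3,'y'): 3={lead,t=1,log=y}
step 9 deliver 3→0: 0={foll,t=1,log=y}
step 10 deliver 0→3: —
step 11 deliver 1→3: —
step 12 deliver 1→0: —
step 13 deliver 2→3: —
step 14 crash(2): 2={✗foll,t=1,log=-}
step 15 propose(3,'x'): 3={lead,t=1,log=y,x}
step 16 deliver 3→0: 0={foll,t=1,log=y,x}
step 17 deliver 0→3: —

3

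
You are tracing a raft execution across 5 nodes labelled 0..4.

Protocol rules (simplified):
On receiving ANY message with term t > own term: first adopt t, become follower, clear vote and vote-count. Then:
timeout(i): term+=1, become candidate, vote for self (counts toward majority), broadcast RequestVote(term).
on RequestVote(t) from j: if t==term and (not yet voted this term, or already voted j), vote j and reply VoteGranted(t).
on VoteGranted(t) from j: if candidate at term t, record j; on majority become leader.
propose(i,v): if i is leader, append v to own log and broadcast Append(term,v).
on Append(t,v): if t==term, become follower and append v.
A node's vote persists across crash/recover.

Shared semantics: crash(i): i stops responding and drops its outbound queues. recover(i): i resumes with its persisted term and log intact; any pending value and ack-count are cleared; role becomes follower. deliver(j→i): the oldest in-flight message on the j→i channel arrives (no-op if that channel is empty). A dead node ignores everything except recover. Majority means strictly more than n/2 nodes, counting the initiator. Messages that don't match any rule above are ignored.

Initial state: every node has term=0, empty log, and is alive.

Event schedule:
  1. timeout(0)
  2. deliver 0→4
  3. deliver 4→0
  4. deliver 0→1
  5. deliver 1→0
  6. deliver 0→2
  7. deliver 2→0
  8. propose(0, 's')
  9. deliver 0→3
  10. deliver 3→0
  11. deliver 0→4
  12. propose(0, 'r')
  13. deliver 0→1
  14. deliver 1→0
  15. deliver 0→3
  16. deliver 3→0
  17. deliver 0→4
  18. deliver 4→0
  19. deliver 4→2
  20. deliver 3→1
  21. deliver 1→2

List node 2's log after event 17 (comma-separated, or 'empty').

1. timeout(0):  <0:cand t1 ->
2. deliver 0→4:  <4:foll t1 ->
3. deliver 4→0:  nop
4. deliver 0→1:  <1:foll t1 ->
5. deliver 1→0:  <0:lead t1 ->
6. deliver 0→2:  <2:foll t1 ->
7. deliver 2→0:  nop
8. propose(0,'s'):  <0:lead t1 s>
9. deliver 0→3:  <3:foll t1 ->
10. deliver 3→0:  nop
11. deliver 0→4:  <4:foll t1 s>
12. propose(0,'r'):  <0:lead t1 s,r>
13. deliver 0→1:  <1:foll t1 s>
14. deliver 1→0:  nop
15. deliver 0→3:  <3:foll t1 s>
16. deliver 3→0:  nop
17. deliver 0→4:  <4:foll t1 s,r>

empty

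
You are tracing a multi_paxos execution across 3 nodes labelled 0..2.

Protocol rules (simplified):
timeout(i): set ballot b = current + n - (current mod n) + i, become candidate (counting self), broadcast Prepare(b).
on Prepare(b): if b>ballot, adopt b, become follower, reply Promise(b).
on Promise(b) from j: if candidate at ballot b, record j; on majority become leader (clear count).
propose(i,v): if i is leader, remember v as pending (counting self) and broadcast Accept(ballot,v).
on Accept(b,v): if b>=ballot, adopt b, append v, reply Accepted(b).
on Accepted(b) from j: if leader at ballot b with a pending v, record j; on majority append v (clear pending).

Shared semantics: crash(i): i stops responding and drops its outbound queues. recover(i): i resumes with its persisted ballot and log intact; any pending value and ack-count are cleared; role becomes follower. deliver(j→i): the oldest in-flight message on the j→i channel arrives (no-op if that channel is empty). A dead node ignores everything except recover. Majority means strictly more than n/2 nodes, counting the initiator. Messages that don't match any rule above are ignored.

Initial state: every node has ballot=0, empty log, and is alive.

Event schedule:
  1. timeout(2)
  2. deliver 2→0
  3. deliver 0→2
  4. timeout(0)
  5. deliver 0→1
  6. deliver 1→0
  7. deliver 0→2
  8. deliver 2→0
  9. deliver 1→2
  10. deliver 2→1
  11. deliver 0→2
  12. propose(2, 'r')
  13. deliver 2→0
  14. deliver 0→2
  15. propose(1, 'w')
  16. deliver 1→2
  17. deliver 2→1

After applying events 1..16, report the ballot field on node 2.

6

[1] timeout(2) → N2(cand b5 [-])
[2] deliver 2→0 → N0(foll b5 [-])
[3] deliver 0→2 → N2(lead b5 [-])
[4] timeout(0) → N0(cand b6 [-])
[5] deliver 0→1 → N1(foll b6 [-])
[6] deliver 1→0 → N0(lead b6 [-])
[7] deliver 0→2 → N2(foll b6 [-])
[8] deliver 2→0 → ∅
[9] deliver 1→2 → ∅
[10] deliver 2→1 → ∅
[11] deliver 0→2 → ∅
[12] propose(2,'r') → ∅
[13] deliver 2→0 → ∅
[14] deliver 0→2 → ∅
[15] propose(1,'w') → ∅
[16] deliver 1→2 → ∅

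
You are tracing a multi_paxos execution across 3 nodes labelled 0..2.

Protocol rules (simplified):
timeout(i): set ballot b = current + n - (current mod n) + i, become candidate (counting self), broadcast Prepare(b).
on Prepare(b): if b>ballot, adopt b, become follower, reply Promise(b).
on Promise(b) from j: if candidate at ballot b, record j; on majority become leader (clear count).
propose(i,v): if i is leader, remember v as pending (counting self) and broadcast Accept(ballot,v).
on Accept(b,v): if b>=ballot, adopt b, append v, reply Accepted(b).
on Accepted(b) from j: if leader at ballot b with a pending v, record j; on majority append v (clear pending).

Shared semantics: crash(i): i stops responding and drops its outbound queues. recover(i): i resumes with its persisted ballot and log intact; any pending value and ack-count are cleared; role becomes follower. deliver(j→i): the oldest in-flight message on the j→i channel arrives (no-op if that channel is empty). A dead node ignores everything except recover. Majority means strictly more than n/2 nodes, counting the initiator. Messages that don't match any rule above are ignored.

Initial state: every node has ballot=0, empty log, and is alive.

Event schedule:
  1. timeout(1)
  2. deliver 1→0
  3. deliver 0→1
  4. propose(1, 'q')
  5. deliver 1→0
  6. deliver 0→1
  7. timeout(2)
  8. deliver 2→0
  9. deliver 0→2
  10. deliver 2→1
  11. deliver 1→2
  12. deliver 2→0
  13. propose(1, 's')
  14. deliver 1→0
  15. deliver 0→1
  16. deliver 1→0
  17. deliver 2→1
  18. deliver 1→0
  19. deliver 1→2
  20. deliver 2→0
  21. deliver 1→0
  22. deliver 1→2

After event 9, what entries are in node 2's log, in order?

after 1 — timeout(1): n1:cand/b4/[-]
after 2 — deliver 1→0: n0:foll/b4/[-]
after 3 — deliver 0→1: n1:lead/b4/[-]
after 4 — propose(1,'q'): ·
after 5 — deliver 1→0: n0:foll/b4/[q]
after 6 — deliver 0→1: n1:lead/b4/[q]
after 7 — timeout(2): n2:cand/b5/[-]
after 8 — deliver 2→0: n0:foll/b5/[q]
after 9 — deliver 0→2: n2:lead/b5/[-]

empty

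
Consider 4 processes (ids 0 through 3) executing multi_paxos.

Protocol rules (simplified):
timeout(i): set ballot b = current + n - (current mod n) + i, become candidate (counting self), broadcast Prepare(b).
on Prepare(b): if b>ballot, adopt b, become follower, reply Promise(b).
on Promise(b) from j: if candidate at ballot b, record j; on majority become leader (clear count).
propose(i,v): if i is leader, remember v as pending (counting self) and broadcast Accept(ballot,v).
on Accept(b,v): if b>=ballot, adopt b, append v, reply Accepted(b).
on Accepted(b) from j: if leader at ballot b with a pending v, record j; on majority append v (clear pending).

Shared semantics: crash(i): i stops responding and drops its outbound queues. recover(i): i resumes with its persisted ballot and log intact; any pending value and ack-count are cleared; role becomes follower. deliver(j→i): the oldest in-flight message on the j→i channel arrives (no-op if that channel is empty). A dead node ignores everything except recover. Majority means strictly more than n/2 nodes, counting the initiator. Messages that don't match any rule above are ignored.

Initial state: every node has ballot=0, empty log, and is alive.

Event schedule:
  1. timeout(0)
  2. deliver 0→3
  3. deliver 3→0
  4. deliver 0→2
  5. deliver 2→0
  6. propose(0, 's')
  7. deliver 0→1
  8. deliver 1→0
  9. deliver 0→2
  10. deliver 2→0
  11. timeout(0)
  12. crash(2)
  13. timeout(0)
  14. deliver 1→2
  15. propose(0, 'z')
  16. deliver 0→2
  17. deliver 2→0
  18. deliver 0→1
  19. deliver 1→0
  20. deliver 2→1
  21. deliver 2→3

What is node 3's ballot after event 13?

e1 timeout(0): 0[cand,b=4,-]
e2 deliver 0→3: 3[foll,b=4,-]
e3 deliver 3→0: ·
e4 deliver 0→2: 2[foll,b=4,-]
e5 deliver 2→0: 0[lead,b=4,-]
e6 propose(0,'s'): ·
e7 deliver 0→1: 1[foll,b=4,-]
e8 deliver 1→0: ·
e9 deliver 0→2: 2[foll,b=4,s]
e10 deliver 2→0: ·
e11 timeout(0): 0[cand,b=8,-]
e12 crash(2): 2[✗foll,b=4,s]
e13 timeout(0): 0[cand,b=12,-]

4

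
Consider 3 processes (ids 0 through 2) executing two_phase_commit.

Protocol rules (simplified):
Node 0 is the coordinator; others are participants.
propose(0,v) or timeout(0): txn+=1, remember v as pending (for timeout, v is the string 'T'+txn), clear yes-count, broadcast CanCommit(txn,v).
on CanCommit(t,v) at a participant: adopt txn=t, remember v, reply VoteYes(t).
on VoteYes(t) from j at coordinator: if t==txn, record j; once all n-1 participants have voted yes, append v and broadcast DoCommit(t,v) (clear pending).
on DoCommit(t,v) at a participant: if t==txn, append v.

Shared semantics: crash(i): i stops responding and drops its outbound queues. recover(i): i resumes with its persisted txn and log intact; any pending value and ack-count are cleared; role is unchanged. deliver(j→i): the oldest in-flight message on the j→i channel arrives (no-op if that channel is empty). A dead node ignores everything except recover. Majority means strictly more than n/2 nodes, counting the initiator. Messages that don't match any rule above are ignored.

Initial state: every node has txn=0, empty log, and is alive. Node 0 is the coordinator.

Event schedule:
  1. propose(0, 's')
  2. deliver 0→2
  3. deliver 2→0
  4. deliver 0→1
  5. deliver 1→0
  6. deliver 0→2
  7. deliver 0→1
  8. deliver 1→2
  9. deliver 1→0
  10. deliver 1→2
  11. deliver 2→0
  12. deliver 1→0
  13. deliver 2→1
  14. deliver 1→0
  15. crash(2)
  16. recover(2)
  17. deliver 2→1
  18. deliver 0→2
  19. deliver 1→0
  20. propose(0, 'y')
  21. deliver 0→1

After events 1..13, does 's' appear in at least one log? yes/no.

after 1 — propose(0,'s'): n0:coor/t1/[-]
after 2 — deliver 0→2: n2:part/t1/[-]
after 3 — deliver 2→0: ·
after 4 — deliver 0→1: n1:part/t1/[-]
after 5 — deliver 1→0: n0:coor/t1/[s]
after 6 — deliver 0→2: n2:part/t1/[s]
after 7 — deliver 0→1: n1:part/t1/[s]
after 8 — deliver 1→2: ·
after 9 — deliver 1→0: ·
after 10 — deliver 1→2: ·
after 11 — deliver 2→0: ·
after 12 — deliver 1→0: ·
after 13 — deliver 2→1: ·

yes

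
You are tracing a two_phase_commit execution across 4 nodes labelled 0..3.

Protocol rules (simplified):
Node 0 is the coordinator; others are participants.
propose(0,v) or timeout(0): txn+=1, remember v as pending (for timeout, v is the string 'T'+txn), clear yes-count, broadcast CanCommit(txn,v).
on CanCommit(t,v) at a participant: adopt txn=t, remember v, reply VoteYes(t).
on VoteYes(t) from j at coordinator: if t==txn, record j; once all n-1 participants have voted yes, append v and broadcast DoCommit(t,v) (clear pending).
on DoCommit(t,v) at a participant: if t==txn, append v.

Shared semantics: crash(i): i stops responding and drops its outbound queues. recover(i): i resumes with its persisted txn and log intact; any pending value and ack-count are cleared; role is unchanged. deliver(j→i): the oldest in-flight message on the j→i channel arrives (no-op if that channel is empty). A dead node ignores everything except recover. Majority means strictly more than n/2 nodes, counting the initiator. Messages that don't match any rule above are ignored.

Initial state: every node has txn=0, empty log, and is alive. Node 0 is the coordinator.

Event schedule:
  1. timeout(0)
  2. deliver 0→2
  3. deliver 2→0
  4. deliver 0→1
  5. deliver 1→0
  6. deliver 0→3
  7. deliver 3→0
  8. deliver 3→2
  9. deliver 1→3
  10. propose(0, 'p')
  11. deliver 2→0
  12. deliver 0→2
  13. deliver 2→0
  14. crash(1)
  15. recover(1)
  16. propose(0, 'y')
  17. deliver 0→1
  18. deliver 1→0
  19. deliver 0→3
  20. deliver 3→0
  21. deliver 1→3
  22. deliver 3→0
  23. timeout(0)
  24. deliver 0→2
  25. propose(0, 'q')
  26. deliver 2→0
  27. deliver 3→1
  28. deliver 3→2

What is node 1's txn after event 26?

step 1 timeout(0): 0={coor,t=1,log=-}
step 2 deliver 0→2: 2={part,t=1,log=-}
step 3 deliver 2→0: —
step 4 deliver 0→1: 1={part,t=1,log=-}
step 5 deliver 1→0: —
step 6 deliver 0→3: 3={part,t=1,log=-}
step 7 deliver 3→0: 0={coor,t=1,log=T1}
step 8 deliver 3→2: —
step 9 deliver 1→3: —
step 10 propose(0,'p'): 0={coor,t=2,log=T1}
step 11 deliver 2→0: —
step 12 deliver 0→2: 2={part,t=1,log=T1}
step 13 deliver 2→0: —
step 14 crash(1): 1={✗part,t=1,log=-}
step 15 recover(1): 1={part,t=1,log=-}
step 16 propose(0,'y'): 0={coor,t=3,log=T1}
step 17 deliver 0→1: 1={part,t=1,log=T1}
step 18 deliver 1→0: —
step 19 deliver 0→3: 3={part,t=1,log=T1}
step 20 deliver 3→0: —
step 21 deliver 1→3: —
step 22 deliver 3→0: —
step 23 timeout(0): 0={coor,t=4,log=T1}
step 24 deliver 0→2: 2={part,t=2,log=T1}
step 25 propose(0,'q'): 0={coor,t=5,log=T1}
step 26 deliver 2→0: —

1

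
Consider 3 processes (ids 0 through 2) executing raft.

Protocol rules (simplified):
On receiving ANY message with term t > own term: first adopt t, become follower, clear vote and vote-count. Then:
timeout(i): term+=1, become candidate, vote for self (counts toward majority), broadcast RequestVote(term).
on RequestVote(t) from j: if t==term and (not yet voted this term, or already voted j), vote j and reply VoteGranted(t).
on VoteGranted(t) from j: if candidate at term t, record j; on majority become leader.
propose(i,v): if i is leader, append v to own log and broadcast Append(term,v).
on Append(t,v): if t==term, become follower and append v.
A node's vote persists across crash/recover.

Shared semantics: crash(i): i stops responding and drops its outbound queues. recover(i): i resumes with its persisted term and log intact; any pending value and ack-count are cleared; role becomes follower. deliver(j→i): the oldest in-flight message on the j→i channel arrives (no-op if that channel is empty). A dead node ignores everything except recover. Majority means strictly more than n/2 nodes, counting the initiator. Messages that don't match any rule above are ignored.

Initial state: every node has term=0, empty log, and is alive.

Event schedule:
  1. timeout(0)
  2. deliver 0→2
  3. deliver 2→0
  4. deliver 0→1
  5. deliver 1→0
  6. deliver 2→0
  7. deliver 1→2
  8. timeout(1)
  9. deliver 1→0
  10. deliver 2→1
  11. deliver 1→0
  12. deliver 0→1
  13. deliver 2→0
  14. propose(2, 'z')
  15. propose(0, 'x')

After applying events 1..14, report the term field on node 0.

[1] timeout(0) → N0(cand t1 [-])
[2] deliver 0→2 → N2(foll t1 [-])
[3] deliver 2→0 → N0(lead t1 [-])
[4] deliver 0→1 → N1(foll t1 [-])
[5] deliver 1→0 → ∅
[6] deliver 2→0 → ∅
[7] deliver 1→2 → ∅
[8] timeout(1) → N1(cand t2 [-])
[9] deliver 1→0 → N0(foll t2 [-])
[10] deliver 2→1 → ∅
[11] deliver 1→0 → ∅
[12] deliver 0→1 → N1(lead t2 [-])
[13] deliver 2→0 → ∅
[14] propose(2,'z') → ∅

2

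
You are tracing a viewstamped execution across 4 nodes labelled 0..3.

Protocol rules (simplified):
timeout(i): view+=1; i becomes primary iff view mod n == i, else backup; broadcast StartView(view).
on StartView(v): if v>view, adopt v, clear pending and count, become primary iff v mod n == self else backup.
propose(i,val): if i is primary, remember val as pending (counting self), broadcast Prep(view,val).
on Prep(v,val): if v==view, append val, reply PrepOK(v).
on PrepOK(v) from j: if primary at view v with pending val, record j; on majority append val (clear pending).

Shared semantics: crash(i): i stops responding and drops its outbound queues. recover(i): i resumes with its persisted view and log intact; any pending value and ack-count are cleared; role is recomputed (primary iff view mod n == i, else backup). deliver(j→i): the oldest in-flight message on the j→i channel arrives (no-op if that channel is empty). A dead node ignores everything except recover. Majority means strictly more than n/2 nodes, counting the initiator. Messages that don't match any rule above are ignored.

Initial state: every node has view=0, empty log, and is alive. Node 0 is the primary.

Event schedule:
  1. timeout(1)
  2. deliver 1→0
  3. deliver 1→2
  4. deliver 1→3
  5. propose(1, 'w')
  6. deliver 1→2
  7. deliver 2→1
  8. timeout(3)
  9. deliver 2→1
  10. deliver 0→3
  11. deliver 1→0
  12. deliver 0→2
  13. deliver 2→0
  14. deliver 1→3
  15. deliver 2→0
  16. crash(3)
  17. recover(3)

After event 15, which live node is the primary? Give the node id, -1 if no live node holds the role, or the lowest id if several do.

1

step 1 timeout(1): 1={prim,v=1,log=-}
step 2 deliver 1→0: 0={back,v=1,log=-}
step 3 deliver 1→2: 2={back,v=1,log=-}
step 4 deliver 1→3: 3={back,v=1,log=-}
step 5 propose(1,'w'): —
step 6 deliver 1→2: 2={back,v=1,log=w}
step 7 deliver 2→1: —
step 8 timeout(3): 3={back,v=2,log=-}
step 9 deliver 2→1: —
step 10 deliver 0→3: —
step 11 deliver 1→0: 0={back,v=1,log=w}
step 12 deliver 0→2: —
step 13 deliver 2→0: —
step 14 deliver 1→3: —
step 15 deliver 2→0: —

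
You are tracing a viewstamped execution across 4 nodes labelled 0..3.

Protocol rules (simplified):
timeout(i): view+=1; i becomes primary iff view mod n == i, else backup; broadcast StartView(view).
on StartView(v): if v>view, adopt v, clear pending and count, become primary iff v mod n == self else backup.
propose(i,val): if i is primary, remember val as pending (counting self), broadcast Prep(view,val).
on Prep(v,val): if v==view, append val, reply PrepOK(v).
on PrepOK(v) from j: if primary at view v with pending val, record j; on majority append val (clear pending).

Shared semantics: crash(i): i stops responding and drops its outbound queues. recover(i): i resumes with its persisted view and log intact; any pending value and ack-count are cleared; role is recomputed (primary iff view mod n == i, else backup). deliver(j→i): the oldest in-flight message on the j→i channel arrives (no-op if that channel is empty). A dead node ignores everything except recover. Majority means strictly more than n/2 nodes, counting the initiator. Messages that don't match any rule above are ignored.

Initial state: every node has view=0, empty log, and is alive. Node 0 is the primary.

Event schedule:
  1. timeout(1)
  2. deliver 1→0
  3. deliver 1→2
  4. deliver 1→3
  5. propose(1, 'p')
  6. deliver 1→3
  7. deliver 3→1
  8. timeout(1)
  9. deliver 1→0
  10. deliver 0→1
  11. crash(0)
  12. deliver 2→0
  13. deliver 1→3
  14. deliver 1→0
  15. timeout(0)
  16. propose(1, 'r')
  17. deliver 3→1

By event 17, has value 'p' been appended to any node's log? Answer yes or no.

1. timeout(1):  <1:prim v1 ->
2. deliver 1→0:  <0:back v1 ->
3. deliver 1→2:  <2:back v1 ->
4. deliver 1→3:  <3:back v1 ->
5. propose(1,'p'):  nop
6. deliver 1→3:  <3:back v1 p>
7. deliver 3→1:  nop
8. timeout(1):  <1:back v2 ->
9. deliver 1→0:  <0:back v1 p>
10. deliver 0→1:  nop
11. crash(0):  <0:✗back v1 p>
12. deliver 2→0:  nop
13. deliver 1→3:  <3:back v2 p>
14. deliver 1→0:  nop
15. timeout(0):  nop
16. propose(1,'r'):  nop
17. deliver 3→1:  nop

yes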